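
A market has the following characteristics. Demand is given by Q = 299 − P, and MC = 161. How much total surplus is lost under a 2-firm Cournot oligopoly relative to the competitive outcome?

DWL = 1058

Inverting demand: P = 299 − Q.
Competitive firms price at marginal cost: P = 161, giving Q = 138.
With 2 symmetric Cournot firms, each firm's FOC gives 299 − 3q = 161, so q = 46, Q = 2·46 = 92, and P = 207.
DWL is the triangle between Q = 92 and Q = 138: ½·(138 − 92)·(207 − 161) = 1058.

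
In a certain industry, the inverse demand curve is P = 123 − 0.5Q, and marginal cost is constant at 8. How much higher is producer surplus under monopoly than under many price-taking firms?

PS rises by 6612.5

Competitive firms price at marginal cost: P = 8, giving Q = 230.
PS = (8 − 8)·230 = 0.
Monopoly sets MR = MC: 123 − Q = 8 ⇒ Q = 115, P = 123 − 0.5·115 = 65.5.
PS = (65.5 − 8)·115 = 6612.5.
Change in producer surplus: 6612.5 − 0 = 6612.5.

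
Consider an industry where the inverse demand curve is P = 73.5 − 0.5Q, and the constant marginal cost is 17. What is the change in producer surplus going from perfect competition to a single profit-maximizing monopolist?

Producer surplus rises by 1596.125

Perfect competition: P = MC = 17, so 73.5 − 0.5Q = 17 and Q = 113.
PS = (17 − 17)·113 = 0.
The monopolist equates marginal revenue to marginal cost: 73.5 − Q = 17, so Q = 56.5. From demand, P = 45.25.
PS = (45.25 − 17)·56.5 = 1596.125.
Change in producer surplus: 1596.125 − 0 = 1596.125.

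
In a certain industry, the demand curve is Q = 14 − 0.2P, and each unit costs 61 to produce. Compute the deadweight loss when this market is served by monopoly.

Inverting demand: P = 70 − 5Q.
Competitive firms price at marginal cost: P = 61, giving Q = 1.8.
Monopoly sets MR = MC: 70 − 10Q = 61 ⇒ Q = 0.9, P = 70 − 5·0.9 = 65.5.
DWL is the triangle between Q = 0.9 and Q = 1.8: ½·(1.8 − 0.9)·(65.5 − 61) = 2.025.

DWL = 2.025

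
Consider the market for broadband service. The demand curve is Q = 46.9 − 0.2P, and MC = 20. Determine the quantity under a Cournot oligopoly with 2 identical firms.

Q = 28.6

Inverting demand: P = 234.5 − 5Q.
Cournot with 2 identical firms: the symmetric best-response condition is 234.5 − 15q = 20. Each firm produces q = 14.3, total output Q = 28.6, price P = 91.5.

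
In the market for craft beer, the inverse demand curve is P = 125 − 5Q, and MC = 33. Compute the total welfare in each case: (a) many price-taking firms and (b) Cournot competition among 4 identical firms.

Competition: TS = 846.4; Cournot: TS = 812.544

Perfect competition: P = MC = 33, so 125 − 5Q = 33 and Q = 18.4.
CS = ½·(125 − 33)·18.4 = 846.4; PS = (33 − 33)·18.4 = 0; TS = 846.4.
In a 4-firm Cournot equilibrium, symmetry and the first-order condition give q = (125 − 33)/(25) = 3.68. So Q = 14.72 and P = 51.4.
CS = ½·(125 − 51.4)·14.72 = 541.696; PS = (51.4 − 33)·14.72 = 270.848; TS = 812.544.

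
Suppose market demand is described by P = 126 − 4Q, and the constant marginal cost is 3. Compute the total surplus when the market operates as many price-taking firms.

TS = 1891.125

Under competition P = MC = 3, so Q = (126 − 3)/4 = 30.75.
CS = ½·(126 − 3)·30.75 = 1891.125; PS = (3 − 3)·30.75 = 0; TS = 1891.125.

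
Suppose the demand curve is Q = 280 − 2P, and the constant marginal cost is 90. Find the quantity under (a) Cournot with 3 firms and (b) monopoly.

Inverting demand: P = 140 − 0.5Q.
Cournot with 3 identical firms: the symmetric best-response condition is 140 − 2q = 90. Each firm produces q = 25, total output Q = 75, price P = 102.5.
The monopolist equates marginal revenue to marginal cost: 140 − Q = 90, so Q = 50. From demand, P = 115.

Cournot: Q = 75; Monopoly: Q = 50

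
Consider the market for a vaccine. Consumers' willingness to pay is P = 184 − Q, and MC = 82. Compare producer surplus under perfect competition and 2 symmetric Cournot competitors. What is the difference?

Under competition P = MC = 82, so Q = (184 − 82)/1 = 102.
PS = (82 − 82)·102 = 0.
Cournot with 2 identical firms: the symmetric best-response condition is 184 − 3q = 82. Each firm produces q = 34, total output Q = 68, price P = 116.
PS = (116 − 82)·68 = 2312.
Change in producer surplus: 2312 − 0 = 2312.

Producer surplus rises by 2312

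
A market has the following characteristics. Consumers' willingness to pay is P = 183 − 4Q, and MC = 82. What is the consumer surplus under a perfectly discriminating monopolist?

A perfectly discriminating monopolist sells every unit with P(Q) ≥ MC(Q), so output equals the competitive quantity Q = 25.25. Each buyer pays their reservation price, so CS = 0 and the firm captures all surplus.
CS = 0.

CS = 0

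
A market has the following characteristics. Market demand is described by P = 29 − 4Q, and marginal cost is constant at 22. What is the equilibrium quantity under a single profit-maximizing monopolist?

The monopolist equates marginal revenue to marginal cost: 29 − 8Q = 22, so Q = 0.875. From demand, P = 25.5.

Q = 0.875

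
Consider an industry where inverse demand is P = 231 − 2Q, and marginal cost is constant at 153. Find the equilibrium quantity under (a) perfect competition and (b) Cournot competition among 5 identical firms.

Competitive firms price at marginal cost: P = 153, giving Q = 39.
Cournot with 5 identical firms: the symmetric best-response condition is 231 − 12q = 153. Each firm produces q = 6.5, total output Q = 32.5, price P = 166.

Competition: Q = 39; Cournot: Q = 32.5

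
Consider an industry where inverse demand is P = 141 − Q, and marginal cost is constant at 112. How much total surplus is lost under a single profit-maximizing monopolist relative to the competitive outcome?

DWL = 105.125

Competitive firms price at marginal cost: P = 112, giving Q = 29.
Monopoly sets MR = MC: 141 − 2Q = 112 ⇒ Q = 14.5, P = 141 − 14.5 = 126.5.
DWL is the triangle between Q = 14.5 and Q = 29: ½·(29 − 14.5)·(126.5 − 112) = 105.125.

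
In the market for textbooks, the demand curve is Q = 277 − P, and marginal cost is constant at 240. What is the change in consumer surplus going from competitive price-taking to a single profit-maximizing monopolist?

Inverting demand: P = 277 − Q.
Competitive firms price at marginal cost: P = 240, giving Q = 37.
CS = ½·(277 − 240)·37 = 684.5.
The monopolist equates marginal revenue to marginal cost: 277 − 2Q = 240, so Q = 18.5. From demand, P = 258.5.
CS = ½·(277 − 258.5)·18.5 = 171.125.
Change in consumer surplus: 171.125 − 684.5 = −513.375.

CS falls by 513.375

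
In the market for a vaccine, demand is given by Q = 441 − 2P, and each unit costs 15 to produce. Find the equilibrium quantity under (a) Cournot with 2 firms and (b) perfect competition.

Inverting demand: P = 220.5 − 0.5Q.
With 2 symmetric Cournot firms, each firm's FOC gives 220.5 − 1.5q = 15, so q = 137, Q = 2·137 = 274, and P = 83.5.
Under competition P = MC = 15, so Q = (220.5 − 15)/0.5 = 411.

Cournot: Q = 274; Competition: Q = 411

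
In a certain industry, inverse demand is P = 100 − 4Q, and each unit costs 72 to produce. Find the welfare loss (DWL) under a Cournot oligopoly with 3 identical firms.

Perfect competition: P = MC = 72, so 100 − 4Q = 72 and Q = 7.
Cournot with 3 identical firms: the symmetric best-response condition is 100 − 16q = 72. Each firm produces q = 1.75, total output Q = 5.25, price P = 79.
DWL is the triangle between Q = 5.25 and Q = 7: ½·(7 − 5.25)·(79 − 72) = 6.125.

DWL = 6.125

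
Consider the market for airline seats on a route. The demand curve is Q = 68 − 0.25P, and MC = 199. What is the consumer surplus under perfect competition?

Inverting demand: P = 272 − 4Q.
Competitive firms price at marginal cost: P = 199, giving Q = 18.25.
CS = ½·(272 − 199)·18.25 = 666.125.

CS = 666.125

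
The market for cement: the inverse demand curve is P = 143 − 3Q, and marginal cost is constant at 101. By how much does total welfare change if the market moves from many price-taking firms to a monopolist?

TS falls by 73.5

Under competition P = MC = 101, so Q = (143 − 101)/3 = 14.
CS = ½·(143 − 101)·14 = 294; PS = (101 − 101)·14 = 0; TS = 294.
The monopolist equates marginal revenue to marginal cost: 143 − 6Q = 101, so Q = 7. From demand, P = 122.
CS = ½·(143 − 122)·7 = 73.5; PS = (122 − 101)·7 = 147; TS = 220.5.
Change in total welfare: 220.5 − 294 = −73.5.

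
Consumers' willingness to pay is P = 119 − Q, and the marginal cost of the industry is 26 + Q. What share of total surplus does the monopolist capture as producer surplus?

PS/TS = 0.75

The monopolist equates marginal revenue to marginal cost: 119 − 2Q = 26 + Q, so Q = 31. From demand, P = 88.
CS = ½·(119 − 88)·31 = 480.5.
PS = P·Q − VC(Q) = 88·31 − (26·31 + ½·1·31²) = 1441.5.
Share captured = PS/TS = 1441.5/1922 = 0.75.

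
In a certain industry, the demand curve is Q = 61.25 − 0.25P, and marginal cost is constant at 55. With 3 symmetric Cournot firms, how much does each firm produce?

Inverting demand: P = 245 − 4Q.
With 3 symmetric Cournot firms, each firm's FOC gives 245 − 16q = 55, so q = 11.875, Q = 3·11.875 = 35.625, and P = 102.5.

q_i = 11.875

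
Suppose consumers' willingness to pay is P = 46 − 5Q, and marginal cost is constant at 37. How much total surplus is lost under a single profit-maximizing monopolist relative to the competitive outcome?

DWL = 2.025

Competitive firms price at marginal cost: P = 37, giving Q = 1.8.
Monopoly sets MR = MC: 46 − 10Q = 37 ⇒ Q = 0.9, P = 46 − 5·0.9 = 41.5.
DWL is the triangle between Q = 0.9 and Q = 1.8: ½·(1.8 − 0.9)·(41.5 − 37) = 2.025.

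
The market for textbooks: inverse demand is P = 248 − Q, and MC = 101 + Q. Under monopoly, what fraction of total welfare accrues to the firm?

PS/TS = 0.75

A monopolist chooses Q where MR = MC. MR = 248 − 2Q; setting this equal to 101 + Q gives Q = 49 and P = 199.
CS = ½·(248 − 199)·49 = 1200.5.
PS = P·Q − VC(Q) = 199·49 − (101·49 + ½·1·49²) = 3601.5.
Share captured = PS/TS = 3601.5/4802 = 0.75.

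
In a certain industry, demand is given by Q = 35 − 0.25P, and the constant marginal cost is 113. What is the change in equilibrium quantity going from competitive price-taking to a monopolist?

Q falls by 3.375

Inverting demand: P = 140 − 4Q.
Perfect competition: P = MC = 113, so 140 − 4Q = 113 and Q = 6.75.
The monopolist equates marginal revenue to marginal cost: 140 − 8Q = 113, so Q = 3.375. From demand, P = 126.5.
Change in equilibrium quantity: 3.375 − 6.75 = −3.375.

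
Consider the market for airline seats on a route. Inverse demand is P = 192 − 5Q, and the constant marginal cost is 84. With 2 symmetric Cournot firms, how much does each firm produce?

In a 2-firm Cournot equilibrium, symmetry and the first-order condition give q = (192 − 84)/(15) = 7.2. So Q = 14.4 and P = 120.

q_i = 7.2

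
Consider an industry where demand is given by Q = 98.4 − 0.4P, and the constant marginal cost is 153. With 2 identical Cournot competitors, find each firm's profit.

Inverting demand: P = 246 − 2.5Q.
Cournot with 2 identical firms: the symmetric best-response condition is 246 − 7.5q = 153. Each firm produces q = 12.4, total output Q = 24.8, price P = 184.
Each firm's profit = (184 − 153)·12.4 = 384.4.

π_i = 384.4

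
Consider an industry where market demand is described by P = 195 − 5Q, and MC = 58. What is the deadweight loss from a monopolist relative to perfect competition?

DWL = 469.225

Perfect competition: P = MC = 58, so 195 − 5Q = 58 and Q = 27.4.
A monopolist chooses Q where MR = MC. MR = 195 − 10Q; setting this equal to 58 gives Q = 13.7 and P = 126.5.
DWL is the triangle between Q = 13.7 and Q = 27.4: ½·(27.4 − 13.7)·(126.5 − 58) = 469.225.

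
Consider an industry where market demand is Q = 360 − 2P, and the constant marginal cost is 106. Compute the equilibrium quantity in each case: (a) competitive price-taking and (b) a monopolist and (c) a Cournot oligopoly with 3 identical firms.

Inverting demand: P = 180 − 0.5Q.
Under competition P = MC = 106, so Q = (180 − 106)/0.5 = 148.
A monopolist chooses Q where MR = MC. MR = 180 − Q; setting this equal to 106 gives Q = 74 and P = 143.
In a 3-firm Cournot equilibrium, symmetry and the first-order condition give q = (180 − 106)/(2) = 37. So Q = 111 and P = 124.5.

Competition: Q = 148; Monopoly: Q = 74; Cournot: Q = 111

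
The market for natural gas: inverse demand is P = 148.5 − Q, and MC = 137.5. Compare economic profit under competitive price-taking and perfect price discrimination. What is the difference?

Perfect competition: P = MC = 137.5, so 148.5 − Q = 137.5 and Q = 11.
Profit = (137.5 − 137.5)·11 = 0.
With perfect price discrimination, output is the efficient level Q = 11 (where demand meets MC), but every buyer pays their willingness to pay: CS = 0 and PS = total surplus.
PS equals the full surplus area, 60.5. Profit = 60.5 = 60.5.
Change in economic profit: 60.5 − 0 = 60.5.

π rises by 60.5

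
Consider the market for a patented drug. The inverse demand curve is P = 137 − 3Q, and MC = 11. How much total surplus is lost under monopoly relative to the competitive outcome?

Competitive firms price at marginal cost: P = 11, giving Q = 42.
A monopolist chooses Q where MR = MC. MR = 137 − 6Q; setting this equal to 11 gives Q = 21 and P = 74.
DWL is the triangle between Q = 21 and Q = 42: ½·(42 − 21)·(74 − 11) = 661.5.

DWL = 661.5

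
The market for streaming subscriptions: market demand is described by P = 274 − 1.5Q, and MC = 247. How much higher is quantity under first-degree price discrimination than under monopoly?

Quantity rises by 9

A monopolist chooses Q where MR = MC. MR = 274 − 3Q; setting this equal to 247 gives Q = 9 and P = 260.5.
Under first-degree price discrimination the firm charges each unit its demand price and produces up to where P = MC, i.e. Q = 18. Consumer surplus is zero; producer surplus equals total surplus.
Change in quantity: 18 − 9 = 9.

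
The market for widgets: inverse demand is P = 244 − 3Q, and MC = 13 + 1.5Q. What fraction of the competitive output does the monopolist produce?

The monopolist equates marginal revenue to marginal cost: 244 − 6Q = 13 + 1.5Q, so Q = 30.8. From demand, P = 151.6.
Competitive equilibrium sets price equal to marginal cost: 244 − 3Q = 13 + 1.5Q, so Q = 154/3 and P = 90.
Ratio Q_m/Q_c = 30.8/(154/3) = 0.6.

Q_m/Q_c = 0.6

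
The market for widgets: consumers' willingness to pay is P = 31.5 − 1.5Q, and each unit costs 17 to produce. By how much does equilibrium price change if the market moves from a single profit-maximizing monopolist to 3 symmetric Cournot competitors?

P falls by 3.625

The monopolist equates marginal revenue to marginal cost: 31.5 − 3Q = 17, so Q = 29/6. From demand, P = 24.25.
Cournot with 3 identical firms: the symmetric best-response condition is 31.5 − 6q = 17. Each firm produces q = 29/12, total output Q = 7.25, price P = 20.625.
Change in equilibrium price: 20.625 − 24.25 = −3.625.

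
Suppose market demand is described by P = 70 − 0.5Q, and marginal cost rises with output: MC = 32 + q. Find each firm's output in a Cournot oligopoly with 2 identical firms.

With 2 symmetric Cournot firms, each firm's FOC gives 70 − 1.5q = 32 + q, so q = 15.2, Q = 2·15.2 = 30.4, and P = 54.8.

q_i = 15.2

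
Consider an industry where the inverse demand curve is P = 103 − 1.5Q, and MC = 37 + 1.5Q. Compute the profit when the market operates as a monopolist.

Profit = 484

A monopolist chooses Q where MR = MC. MR = 103 − 3Q; setting this equal to 37 + 1.5Q gives Q = 44/3 and P = 81.
Profit = 81·44/3 − (37·44/3 + ½·1.5·(44/3)²) = 484.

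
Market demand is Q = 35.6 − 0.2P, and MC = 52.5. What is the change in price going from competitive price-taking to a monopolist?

Inverting demand: P = 178 − 5Q.
Perfect competition: P = MC = 52.5, so 178 − 5Q = 52.5 and Q = 25.1.
The monopolist equates marginal revenue to marginal cost: 178 − 10Q = 52.5, so Q = 12.55. From demand, P = 115.25.
Change in price: 115.25 − 52.5 = 62.75.

Price rises by 62.75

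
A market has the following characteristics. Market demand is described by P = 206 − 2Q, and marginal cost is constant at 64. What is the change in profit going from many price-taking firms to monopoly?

Perfect competition: P = MC = 64, so 206 − 2Q = 64 and Q = 71.
Profit = (64 − 64)·71 = 0.
A monopolist chooses Q where MR = MC. MR = 206 − 4Q; setting this equal to 64 gives Q = 35.5 and P = 135.
Profit = (135 − 64)·35.5 = 2520.5.
Change in profit: 2520.5 − 0 = 2520.5.

Profit rises by 2520.5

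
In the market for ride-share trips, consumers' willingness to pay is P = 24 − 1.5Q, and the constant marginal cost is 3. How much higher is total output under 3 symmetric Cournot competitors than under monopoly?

Total output rises by 3.5

Monopoly sets MR = MC: 24 − 3Q = 3 ⇒ Q = 7, P = 24 − 1.5·7 = 13.5.
In a 3-firm Cournot equilibrium, symmetry and the first-order condition give q = (24 − 3)/(6) = 3.5. So Q = 10.5 and P = 8.25.
Change in total output: 10.5 − 7 = 3.5.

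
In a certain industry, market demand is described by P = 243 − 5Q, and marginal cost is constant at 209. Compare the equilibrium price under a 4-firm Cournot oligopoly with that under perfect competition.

In a 4-firm Cournot equilibrium, symmetry and the first-order condition give q = (243 − 209)/(25) = 1.36. So Q = 5.44 and P = 215.8.
Perfect competition: P = MC = 209, so 243 − 5Q = 209 and Q = 6.8.

Cournot: P = 215.8; Competition: P = 209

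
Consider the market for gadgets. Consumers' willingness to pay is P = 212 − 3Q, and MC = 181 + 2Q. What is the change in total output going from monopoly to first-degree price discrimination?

The monopolist equates marginal revenue to marginal cost: 212 − 6Q = 181 + 2Q, so Q = 3.875. From demand, P = 200.375.
A perfectly discriminating monopolist sells every unit with P(Q) ≥ MC(Q), so output equals the competitive quantity Q = 6.2. Each buyer pays their reservation price, so CS = 0 and the firm captures all surplus.
Change in total output: 6.2 − 3.875 = 2.325.

Q rises by 2.325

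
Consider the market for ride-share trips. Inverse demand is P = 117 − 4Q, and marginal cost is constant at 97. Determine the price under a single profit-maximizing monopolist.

The monopolist equates marginal revenue to marginal cost: 117 − 8Q = 97, so Q = 2.5. From demand, P = 107.

P = 107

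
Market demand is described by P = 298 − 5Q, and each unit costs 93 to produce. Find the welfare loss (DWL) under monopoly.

Under competition P = MC = 93, so Q = (298 − 93)/5 = 41.
Monopoly sets MR = MC: 298 − 10Q = 93 ⇒ Q = 20.5, P = 298 − 5·20.5 = 195.5.
DWL is the triangle between Q = 20.5 and Q = 41: ½·(41 − 20.5)·(195.5 − 93) = 1050.625.

DWL = 1050.625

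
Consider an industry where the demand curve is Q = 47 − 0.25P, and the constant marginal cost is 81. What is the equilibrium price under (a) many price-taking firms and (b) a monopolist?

Competition: P = 81; Monopoly: P = 134.5

Inverting demand: P = 188 − 4Q.
Perfect competition: P = MC = 81, so 188 − 4Q = 81 and Q = 26.75.
A monopolist chooses Q where MR = MC. MR = 188 − 8Q; setting this equal to 81 gives Q = 13.375 and P = 134.5.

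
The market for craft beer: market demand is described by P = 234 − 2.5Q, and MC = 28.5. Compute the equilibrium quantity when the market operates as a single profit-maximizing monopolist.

A monopolist chooses Q where MR = MC. MR = 234 − 5Q; setting this equal to 28.5 gives Q = 41.1 and P = 131.25.

Q = 41.1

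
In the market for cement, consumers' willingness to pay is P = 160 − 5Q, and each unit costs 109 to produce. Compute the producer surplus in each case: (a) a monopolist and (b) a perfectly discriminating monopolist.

Monopoly: PS = 130.05; Perfect PD: PS = 260.1

Monopoly sets MR = MC: 160 − 10Q = 109 ⇒ Q = 5.1, P = 160 − 5·5.1 = 134.5.
PS = (134.5 − 109)·5.1 = 130.05.
A perfectly discriminating monopolist sells every unit with P(Q) ≥ MC(Q), so output equals the competitive quantity Q = 10.2. Each buyer pays their reservation price, so CS = 0 and the firm captures all surplus.
PS = ½·(160 − 109)·10.2 = 260.1.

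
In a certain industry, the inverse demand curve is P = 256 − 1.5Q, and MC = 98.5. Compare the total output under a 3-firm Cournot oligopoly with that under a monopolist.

In a 3-firm Cournot equilibrium, symmetry and the first-order condition give q = (256 − 98.5)/(6) = 26.25. So Q = 78.75 and P = 137.875.
Monopoly sets MR = MC: 256 − 3Q = 98.5 ⇒ Q = 52.5, P = 256 − 1.5·52.5 = 177.25.

Cournot: Q = 78.75; Monopoly: Q = 52.5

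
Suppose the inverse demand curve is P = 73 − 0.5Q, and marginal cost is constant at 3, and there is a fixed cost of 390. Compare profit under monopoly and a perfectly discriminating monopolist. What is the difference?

Profit rises by 2450

The monopolist equates marginal revenue to marginal cost: 73 − Q = 3, so Q = 70. From demand, P = 38.
Profit = (38 − 3)·70 − 390 = 2060.
Under first-degree price discrimination the firm charges each unit its demand price and produces up to where P = MC, i.e. Q = 140. Consumer surplus is zero; producer surplus equals total surplus.
PS equals the full surplus area, 4900. Profit = 4900 − 390 = 4510.
Change in profit: 4510 − 2060 = 2450.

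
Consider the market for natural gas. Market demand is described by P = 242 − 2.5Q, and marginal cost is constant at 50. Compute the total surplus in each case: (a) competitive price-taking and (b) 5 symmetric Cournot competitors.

Competitive firms price at marginal cost: P = 50, giving Q = 76.8.
CS = ½·(242 − 50)·76.8 = 7372.8; PS = (50 − 50)·76.8 = 0; TS = 7372.8.
Cournot with 5 identical firms: the symmetric best-response condition is 242 − 15q = 50. Each firm produces q = 12.8, total output Q = 64, price P = 82.
CS = ½·(242 − 82)·64 = 5120; PS = (82 − 50)·64 = 2048; TS = 7168.

Competition: TS = 7372.8; Cournot: TS = 7168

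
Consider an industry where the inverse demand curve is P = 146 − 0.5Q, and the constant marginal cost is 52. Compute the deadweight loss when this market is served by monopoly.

DWL = 2209

Perfect competition: P = MC = 52, so 146 − 0.5Q = 52 and Q = 188.
The monopolist equates marginal revenue to marginal cost: 146 − Q = 52, so Q = 94. From demand, P = 99.
DWL is the triangle between Q = 94 and Q = 188: ½·(188 − 94)·(99 − 52) = 2209.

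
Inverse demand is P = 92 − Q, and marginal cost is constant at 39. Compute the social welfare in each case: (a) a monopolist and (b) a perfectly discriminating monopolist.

Monopoly: TS = 1053.375; Perfect PD: TS = 1404.5

A monopolist chooses Q where MR = MC. MR = 92 − 2Q; setting this equal to 39 gives Q = 26.5 and P = 65.5.
CS = ½·(92 − 65.5)·26.5 = 351.125; PS = (65.5 − 39)·26.5 = 702.25; TS = 1053.375.
With perfect price discrimination, output is the efficient level Q = 53 (where demand meets MC), but every buyer pays their willingness to pay: CS = 0 and PS = total surplus.
TS = 1404.5 (equal to competitive TS).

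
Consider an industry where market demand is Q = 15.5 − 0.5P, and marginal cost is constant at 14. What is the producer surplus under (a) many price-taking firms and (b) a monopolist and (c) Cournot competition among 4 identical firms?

Inverting demand: P = 31 − 2Q.
Perfect competition: P = MC = 14, so 31 − 2Q = 14 and Q = 8.5.
PS = (14 − 14)·8.5 = 0.
A monopolist chooses Q where MR = MC. MR = 31 − 4Q; setting this equal to 14 gives Q = 4.25 and P = 22.5.
PS = (22.5 − 14)·4.25 = 36.125.
Cournot with 4 identical firms: the symmetric best-response condition is 31 − 10q = 14. Each firm produces q = 1.7, total output Q = 6.8, price P = 17.4.
PS = (17.4 − 14)·6.8 = 23.12.

Competition: PS = 0; Monopoly: PS = 36.125; Cournot: PS = 23.12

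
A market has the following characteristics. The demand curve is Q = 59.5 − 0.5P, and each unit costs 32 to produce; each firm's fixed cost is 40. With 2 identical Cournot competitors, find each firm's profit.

π_i = 380.5

Inverting demand: P = 119 − 2Q.
With 2 symmetric Cournot firms, each firm's FOC gives 119 − 6q = 32, so q = 14.5, Q = 2·14.5 = 29, and P = 61.
Each firm's profit = (61 − 32)·14.5 − 40 = 380.5.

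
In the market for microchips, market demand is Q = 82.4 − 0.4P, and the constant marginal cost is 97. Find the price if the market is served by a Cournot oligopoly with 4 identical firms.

Inverting demand: P = 206 − 2.5Q.
In a 4-firm Cournot equilibrium, symmetry and the first-order condition give q = (206 − 97)/(12.5) = 8.72. So Q = 34.88 and P = 118.8.

P = 118.8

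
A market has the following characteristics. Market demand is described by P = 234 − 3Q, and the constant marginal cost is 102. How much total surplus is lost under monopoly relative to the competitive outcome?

Competitive firms price at marginal cost: P = 102, giving Q = 44.
A monopolist chooses Q where MR = MC. MR = 234 − 6Q; setting this equal to 102 gives Q = 22 and P = 168.
DWL is the triangle between Q = 22 and Q = 44: ½·(44 − 22)·(168 − 102) = 726.

DWL = 726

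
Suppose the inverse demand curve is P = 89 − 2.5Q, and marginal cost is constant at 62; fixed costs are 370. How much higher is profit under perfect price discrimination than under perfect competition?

π rises by 145.8

Competitive firms price at marginal cost: P = 62, giving Q = 10.8.
Profit = (62 − 62)·10.8 − 370 = −370.
Under first-degree price discrimination the firm charges each unit its demand price and produces up to where P = MC, i.e. Q = 10.8. Consumer surplus is zero; producer surplus equals total surplus.
PS equals the full surplus area, 145.8. Profit = 145.8 − 370 = −224.2.
Change in profit: −224.2 − −370 = 145.8.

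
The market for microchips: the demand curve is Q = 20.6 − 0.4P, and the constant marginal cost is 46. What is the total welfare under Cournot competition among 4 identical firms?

TS = 5.808

Inverting demand: P = 51.5 − 2.5Q.
In a 4-firm Cournot equilibrium, symmetry and the first-order condition give q = (51.5 − 46)/(12.5) = 0.44. So Q = 1.76 and P = 47.1.
CS = ½·(51.5 − 47.1)·1.76 = 3.872; PS = (47.1 − 46)·1.76 = 1.936; TS = 5.808.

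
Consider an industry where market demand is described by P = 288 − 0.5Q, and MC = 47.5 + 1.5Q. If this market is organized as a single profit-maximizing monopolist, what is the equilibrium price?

A monopolist chooses Q where MR = MC. MR = 288 − Q; setting this equal to 47.5 + 1.5Q gives Q = 96.2 and P = 239.9.

P = 239.9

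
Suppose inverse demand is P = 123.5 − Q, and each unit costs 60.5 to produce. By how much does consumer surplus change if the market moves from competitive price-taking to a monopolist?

CS falls by 1488.375

Perfect competition: P = MC = 60.5, so 123.5 − Q = 60.5 and Q = 63.
CS = ½·(123.5 − 60.5)·63 = 1984.5.
The monopolist equates marginal revenue to marginal cost: 123.5 − 2Q = 60.5, so Q = 31.5. From demand, P = 92.
CS = ½·(123.5 − 92)·31.5 = 496.125.
Change in consumer surplus: 496.125 − 1984.5 = −1488.375.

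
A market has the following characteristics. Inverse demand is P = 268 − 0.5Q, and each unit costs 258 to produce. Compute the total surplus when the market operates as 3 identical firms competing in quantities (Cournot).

In a 3-firm Cournot equilibrium, symmetry and the first-order condition give q = (268 − 258)/(2) = 5. So Q = 15 and P = 260.5.
CS = ½·(268 − 260.5)·15 = 56.25; PS = (260.5 − 258)·15 = 37.5; TS = 93.75.

TS = 93.75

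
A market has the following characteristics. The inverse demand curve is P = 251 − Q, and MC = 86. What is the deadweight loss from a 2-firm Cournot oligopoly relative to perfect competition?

Under competition P = MC = 86, so Q = (251 − 86)/1 = 165.
In a 2-firm Cournot equilibrium, symmetry and the first-order condition give q = (251 − 86)/(3) = 55. So Q = 110 and P = 141.
DWL is the triangle between Q = 110 and Q = 165: ½·(165 − 110)·(141 − 86) = 1512.5.

DWL = 1512.5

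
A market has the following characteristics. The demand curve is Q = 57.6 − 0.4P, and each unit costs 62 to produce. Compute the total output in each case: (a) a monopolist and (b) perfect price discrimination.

Inverting demand: P = 144 − 2.5Q.
The monopolist equates marginal revenue to marginal cost: 144 − 5Q = 62, so Q = 16.4. From demand, P = 103.
A perfectly discriminating monopolist sells every unit with P(Q) ≥ MC(Q), so output equals the competitive quantity Q = 32.8. Each buyer pays their reservation price, so CS = 0 and the firm captures all surplus.

Monopoly: Q = 16.4; Perfect PD: Q = 32.8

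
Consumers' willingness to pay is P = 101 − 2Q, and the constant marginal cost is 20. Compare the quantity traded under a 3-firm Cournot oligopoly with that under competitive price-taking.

Cournot with 3 identical firms: the symmetric best-response condition is 101 − 8q = 20. Each firm produces q = 10.125, total output Q = 30.375, price P = 40.25.
Under competition P = MC = 20, so Q = (101 − 20)/2 = 40.5.

Cournot: Q = 30.375; Competition: Q = 40.5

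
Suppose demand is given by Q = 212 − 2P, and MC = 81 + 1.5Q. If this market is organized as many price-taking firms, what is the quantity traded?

Inverting demand: P = 106 − 0.5Q.
Competitive equilibrium sets price equal to marginal cost: 106 − 0.5Q = 81 + 1.5Q, so Q = 12.5 and P = 99.75.

Q = 12.5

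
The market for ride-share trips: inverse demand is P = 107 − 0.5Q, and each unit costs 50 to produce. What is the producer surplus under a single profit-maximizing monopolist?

PS = 1624.5

Monopoly sets MR = MC: 107 − Q = 50 ⇒ Q = 57, P = 107 − 0.5·57 = 78.5.
PS = (78.5 − 50)·57 = 1624.5.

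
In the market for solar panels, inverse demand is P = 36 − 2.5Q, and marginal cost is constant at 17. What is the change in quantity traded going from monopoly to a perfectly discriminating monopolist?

Monopoly sets MR = MC: 36 − 5Q = 17 ⇒ Q = 3.8, P = 36 − 2.5·3.8 = 26.5.
A perfectly discriminating monopolist sells every unit with P(Q) ≥ MC(Q), so output equals the competitive quantity Q = 7.6. Each buyer pays their reservation price, so CS = 0 and the firm captures all surplus.
Change in quantity traded: 7.6 − 3.8 = 3.8.

Quantity traded rises by 3.8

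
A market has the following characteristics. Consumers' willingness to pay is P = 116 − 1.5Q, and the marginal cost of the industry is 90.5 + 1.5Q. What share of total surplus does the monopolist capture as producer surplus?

PS/TS = 0.75

A monopolist chooses Q where MR = MC. MR = 116 − 3Q; setting this equal to 90.5 + 1.5Q gives Q = 17/3 and P = 107.5.
CS = ½·(116 − 107.5)·17/3 = 289/12.
PS = P·Q − VC(Q) = 107.5·17/3 − (90.5·17/3 + ½·1.5·(17/3)²) = 72.25.
Share captured = PS/TS = 72.25/(289/3) = 0.75.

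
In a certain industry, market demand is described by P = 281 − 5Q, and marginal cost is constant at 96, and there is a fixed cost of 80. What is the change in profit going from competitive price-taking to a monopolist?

Competitive firms price at marginal cost: P = 96, giving Q = 37.
Profit = (96 − 96)·37 − 80 = −80.
A monopolist chooses Q where MR = MC. MR = 281 − 10Q; setting this equal to 96 gives Q = 18.5 and P = 188.5.
Profit = (188.5 − 96)·18.5 − 80 = 1631.25.
Change in profit: 1631.25 − −80 = 1711.25.

Profit rises by 1711.25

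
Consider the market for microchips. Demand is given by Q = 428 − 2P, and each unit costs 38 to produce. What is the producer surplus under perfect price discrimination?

Inverting demand: P = 214 − 0.5Q.
With perfect price discrimination, output is the efficient level Q = 352 (where demand meets MC), but every buyer pays their willingness to pay: CS = 0 and PS = total surplus.
PS = ½·(214 − 38)·352 = 30976.

PS = 30976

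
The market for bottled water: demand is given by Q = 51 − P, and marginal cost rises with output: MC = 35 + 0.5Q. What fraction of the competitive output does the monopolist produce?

Inverting demand: P = 51 − Q.
The monopolist equates marginal revenue to marginal cost: 51 − 2Q = 35 + 0.5Q, so Q = 6.4. From demand, P = 44.6.
Competitive equilibrium sets price equal to marginal cost: 51 − Q = 35 + 0.5Q, so Q = 32/3 and P = 121/3.
Ratio Q_m/Q_c = 6.4/(32/3) = 0.6.

Q_m/Q_c = 0.6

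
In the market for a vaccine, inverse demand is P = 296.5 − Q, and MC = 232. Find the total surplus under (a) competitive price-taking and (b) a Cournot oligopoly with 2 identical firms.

Perfect competition: P = MC = 232, so 296.5 − Q = 232 and Q = 64.5.
CS = ½·(296.5 − 232)·64.5 = 2080.125; PS = (232 − 232)·64.5 = 0; TS = 2080.125.
In a 2-firm Cournot equilibrium, symmetry and the first-order condition give q = (296.5 − 232)/(3) = 21.5. So Q = 43 and P = 253.5.
CS = ½·(296.5 − 253.5)·43 = 924.5; PS = (253.5 − 232)·43 = 924.5; TS = 1849.

Competition: TS = 2080.125; Cournot: TS = 1849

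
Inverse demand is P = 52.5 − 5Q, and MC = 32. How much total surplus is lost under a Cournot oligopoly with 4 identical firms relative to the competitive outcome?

DWL = 1.681

Competitive firms price at marginal cost: P = 32, giving Q = 4.1.
Cournot with 4 identical firms: the symmetric best-response condition is 52.5 − 25q = 32. Each firm produces q = 0.82, total output Q = 3.28, price P = 36.1.
DWL is the triangle between Q = 3.28 and Q = 4.1: ½·(4.1 − 3.28)·(36.1 − 32) = 1.681.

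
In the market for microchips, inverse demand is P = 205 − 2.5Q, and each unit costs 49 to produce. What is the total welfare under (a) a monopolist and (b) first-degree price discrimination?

The monopolist equates marginal revenue to marginal cost: 205 − 5Q = 49, so Q = 31.2. From demand, P = 127.
CS = ½·(205 − 127)·31.2 = 1216.8; PS = (127 − 49)·31.2 = 2433.6; TS = 3650.4.
A perfectly discriminating monopolist sells every unit with P(Q) ≥ MC(Q), so output equals the competitive quantity Q = 62.4. Each buyer pays their reservation price, so CS = 0 and the firm captures all surplus.
TS = 4867.2 (equal to competitive TS).

Monopoly: TS = 3650.4; Perfect PD: TS = 4867.2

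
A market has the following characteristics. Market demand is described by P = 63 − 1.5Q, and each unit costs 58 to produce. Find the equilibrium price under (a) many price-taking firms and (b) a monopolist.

Competition: P = 58; Monopoly: P = 60.5

Perfect competition: P = MC = 58, so 63 − 1.5Q = 58 and Q = 10/3.
A monopolist chooses Q where MR = MC. MR = 63 − 3Q; setting this equal to 58 gives Q = 5/3 and P = 60.5.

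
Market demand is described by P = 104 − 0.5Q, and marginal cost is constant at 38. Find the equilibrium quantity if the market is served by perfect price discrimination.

Under first-degree price discrimination the firm charges each unit its demand price and produces up to where P = MC, i.e. Q = 132. Consumer surplus is zero; producer surplus equals total surplus.

Q = 132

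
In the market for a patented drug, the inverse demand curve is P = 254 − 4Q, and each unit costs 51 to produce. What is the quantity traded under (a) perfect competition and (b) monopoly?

Under competition P = MC = 51, so Q = (254 − 51)/4 = 50.75.
A monopolist chooses Q where MR = MC. MR = 254 − 8Q; setting this equal to 51 gives Q = 25.375 and P = 152.5.

Competition: Q = 50.75; Monopoly: Q = 25.375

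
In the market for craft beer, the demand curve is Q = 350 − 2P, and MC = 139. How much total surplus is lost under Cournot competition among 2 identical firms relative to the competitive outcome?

DWL = 144

Inverting demand: P = 175 − 0.5Q.
Competitive firms price at marginal cost: P = 139, giving Q = 72.
In a 2-firm Cournot equilibrium, symmetry and the first-order condition give q = (175 − 139)/(1.5) = 24. So Q = 48 and P = 151.
DWL is the triangle between Q = 48 and Q = 72: ½·(72 − 48)·(151 − 139) = 144.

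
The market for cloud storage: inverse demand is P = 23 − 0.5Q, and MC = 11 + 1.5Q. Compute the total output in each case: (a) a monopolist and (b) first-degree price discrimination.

Monopoly sets MR = MC: 23 − Q = 11 + 1.5Q ⇒ Q = 4.8, P = 23 − 0.5·4.8 = 20.6.
With perfect price discrimination, output is the efficient level Q = 6 (where demand meets MC), but every buyer pays their willingness to pay: CS = 0 and PS = total surplus.

Monopoly: Q = 4.8; Perfect PD: Q = 6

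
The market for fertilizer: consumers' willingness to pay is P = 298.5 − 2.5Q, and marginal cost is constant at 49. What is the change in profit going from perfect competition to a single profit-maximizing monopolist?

Profit rises by 6225.025

Under competition P = MC = 49, so Q = (298.5 − 49)/2.5 = 99.8.
Profit = (49 − 49)·99.8 = 0.
The monopolist equates marginal revenue to marginal cost: 298.5 − 5Q = 49, so Q = 49.9. From demand, P = 173.75.
Profit = (173.75 − 49)·49.9 = 6225.025.
Change in profit: 6225.025 − 0 = 6225.025.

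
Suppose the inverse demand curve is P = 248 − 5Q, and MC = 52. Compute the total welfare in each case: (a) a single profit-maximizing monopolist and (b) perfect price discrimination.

Monopoly: TS = 2881.2; Perfect PD: TS = 3841.6

Monopoly sets MR = MC: 248 − 10Q = 52 ⇒ Q = 19.6, P = 248 − 5·19.6 = 150.
CS = ½·(248 − 150)·19.6 = 960.4; PS = (150 − 52)·19.6 = 1920.8; TS = 2881.2.
Under first-degree price discrimination the firm charges each unit its demand price and produces up to where P = MC, i.e. Q = 39.2. Consumer surplus is zero; producer surplus equals total surplus.
TS = 3841.6 (equal to competitive TS).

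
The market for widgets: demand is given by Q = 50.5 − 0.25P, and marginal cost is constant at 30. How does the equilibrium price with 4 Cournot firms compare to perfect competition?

Cournot: P = 64.4; Competition: P = 30

Inverting demand: P = 202 − 4Q.
Cournot with 4 identical firms: the symmetric best-response condition is 202 − 20q = 30. Each firm produces q = 8.6, total output Q = 34.4, price P = 64.4.
Under competition P = MC = 30, so Q = (202 − 30)/4 = 43.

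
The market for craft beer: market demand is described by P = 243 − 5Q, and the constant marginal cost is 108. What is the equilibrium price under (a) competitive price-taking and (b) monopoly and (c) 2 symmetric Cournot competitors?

Competitive firms price at marginal cost: P = 108, giving Q = 27.
Monopoly sets MR = MC: 243 − 10Q = 108 ⇒ Q = 13.5, P = 243 − 5·13.5 = 175.5.
With 2 symmetric Cournot firms, each firm's FOC gives 243 − 15q = 108, so q = 9, Q = 2·9 = 18, and P = 153.

Competition: P = 108; Monopoly: P = 175.5; Cournot: P = 153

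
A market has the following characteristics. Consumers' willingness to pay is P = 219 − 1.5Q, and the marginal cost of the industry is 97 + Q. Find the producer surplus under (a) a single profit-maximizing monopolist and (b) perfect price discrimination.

Monopoly: PS = 1860.5; Perfect PD: PS = 2976.8

A monopolist chooses Q where MR = MC. MR = 219 − 3Q; setting this equal to 97 + Q gives Q = 30.5 and P = 173.25.
PS = P·Q − VC(Q) = 173.25·30.5 − (97·30.5 + ½·1·30.5²) = 1860.5.
With perfect price discrimination, output is the efficient level Q = 48.8 (where demand meets MC), but every buyer pays their willingness to pay: CS = 0 and PS = total surplus.
PS = ½·(219 − 97)·48.8 = 2976.8.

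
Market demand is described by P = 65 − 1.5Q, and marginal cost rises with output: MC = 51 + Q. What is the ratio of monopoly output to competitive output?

A monopolist chooses Q where MR = MC. MR = 65 − 3Q; setting this equal to 51 + Q gives Q = 3.5 and P = 59.75.
Under competition P = MC: 65 − 1.5Q = 51 + Q ⇒ Q = 5.6, P = 56.6.
Ratio Q_m/Q_c = 3.5/5.6 = 0.625.

Q_m/Q_c = 0.625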